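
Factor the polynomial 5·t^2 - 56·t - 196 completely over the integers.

Need a pair with product 5·(-196) = -980 and sum -56: that's -70 and 14.
Split the middle term: 5·t^2 - 70·t + 14·t - 196 = 5·t·(t - 14) + 14·(t - 14).

(5·t + 14)·(t - 14)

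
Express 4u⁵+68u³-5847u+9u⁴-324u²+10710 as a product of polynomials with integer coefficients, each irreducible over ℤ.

(4u-7)(u+6)(u-5)(u²+3u+51)

Among the possible rational roots, u = 5 is a root, giving the factor (u-5) and quotient 4u⁴+29u³+213u²+741u-2142.
Next, u = 7/4 is a root, so (4u-7) divides it; the quotient is u³+9u²+69u+306.
Continuing, u = -6 is a root, giving the factor (u+6) and quotient u²+3u+51.
The quadratic u²+3u+51 has discriminant -195 < 0 and is irreducible over ℤ.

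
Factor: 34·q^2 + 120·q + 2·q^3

Pull out the common factor 2·q, then factor the remaining trinomial.

2·q·(q + 12)·(q + 5)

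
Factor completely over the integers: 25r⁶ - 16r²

r²(5r² + 4)(5r² - 4)

Every term has a factor of r²; factoring it out leaves 25r⁴ - 16.
Recognize a difference of squares with the parts 5r² and 4.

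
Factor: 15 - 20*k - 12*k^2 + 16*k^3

Group as (16*k^3 - 20*k) + (-12*k^2 + 15) = 4*k*(4*k^2 - 5) - 3*(4*k^2 - 5).
Both groups share the factor (4*k^2 - 5).

(4*k - 3)*(4*k^2 - 5)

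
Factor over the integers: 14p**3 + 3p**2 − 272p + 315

(2p − 7)(7p − 9)(p + 5)

Testing divisors of the constant over divisors of the leading coefficient, p = 7/2 is a root, so (2p − 7) divides it; the quotient is 7p**2 + 26p − 45.
The remaining quadratic factors as (p + 5)(7p − 9).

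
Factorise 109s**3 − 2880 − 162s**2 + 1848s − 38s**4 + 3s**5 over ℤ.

(3s − 5)(s − 6)(s − 8)(s**2 + 3s + 12)

Among the possible rational roots, s = 6 is a root, so (s − 6) is a factor; dividing leaves 3s**4 − 20s**3 − 11s**2 − 228s + 480.
Continuing, s = 5/3 is a root, giving the factor (3s − 5) and quotient s**3 − 5s**2 − 12s − 96.
Next, s = 8 is a root, giving the factor (s − 8) and quotient s**2 + 3s + 12.
The quadratic s**2 + 3s + 12 has discriminant −39 < 0 and is irreducible over ℤ.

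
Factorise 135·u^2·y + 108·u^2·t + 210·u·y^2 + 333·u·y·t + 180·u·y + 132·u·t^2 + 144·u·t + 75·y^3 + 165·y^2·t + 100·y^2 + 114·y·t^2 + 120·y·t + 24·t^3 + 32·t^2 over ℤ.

Group: 5·y·(27·u^2 + 42·u·y + 33·u·t + 36·u + 15·y^2 + 21·y·t + 20·y + 6·t^2 + 8·t) + 4·t·(27·u^2 + 42·u·y + 33·u·t + 36·u + 15·y^2 + 21·y·t + 20·y + 6·t^2 + 8·t); both groups contain (27·u^2 + 42·u·y + 33·u·t + 36·u + 15·y^2 + 21·y·t + 20·y + 6·t^2 + 8·t), so (5·y + 4·t) is a factor with cofactor 27·u^2 + 42·u·y + 33·u·t + 36·u + 15·y^2 + 21·y·t + 20·y + 6·t^2 + 8·t.
The cofactor groups again: 27·u^2 + 42·u·y + 33·u·t + 36·u + 15·y^2 + 21·y·t + 20·y + 6·t^2 + 8·t = 3·u·(9·u + 5·y + 2·t) + (3·y + 3·t + 4)·(9·u + 5·y + 2·t); both groups contain (9·u + 5·y + 2·t), giving (3·u + 3·y + 3·t + 4)·(9·u + 5·y + 2·t).

(9·u + 5·y + 2·t)·(3·u + 3·y + 3·t + 4)·(5·y + 4·t)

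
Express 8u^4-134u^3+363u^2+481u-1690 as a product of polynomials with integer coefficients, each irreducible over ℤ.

By the rational root theorem, u = 13 is a root, so (u-13) divides it; the quotient is 8u^3-30u^2-27u+130.
Continuing, u = -2 is a root, giving the factor (u+2) and quotient 8u^2-46u+65.
The remaining quadratic factors as (4u-13)(2u-5).

(2u-5)(4u-13)(u+2)(u-13)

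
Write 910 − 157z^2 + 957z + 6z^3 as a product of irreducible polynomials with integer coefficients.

Among the possible rational roots, z = 14 is a root, so (z − 14) is a factor; dividing leaves 6z^2 − 73z − 65.
The remaining quadratic factors as (6z + 5)(z − 13).

(6z + 5)(z − 13)(z − 14)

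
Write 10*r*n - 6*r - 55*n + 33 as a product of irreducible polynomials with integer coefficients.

Group as (10*r*n - 6*r) + (-55*n + 33) = 2*r*(5*n - 3) - 11*(5*n - 3).
Both groups share the factor (5*n - 3).

(2*r - 11)*(5*n - 3)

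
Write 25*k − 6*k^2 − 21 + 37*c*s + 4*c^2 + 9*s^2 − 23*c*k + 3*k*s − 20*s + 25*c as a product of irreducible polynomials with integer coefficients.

(4*c + k + s − 3)*(c − 6*k + 9*s + 7)

Group: c*(4*c + k + s − 3) + (−6*k + 9*s + 7)*(4*c + k + s − 3); both groups contain (4*c + k + s − 3).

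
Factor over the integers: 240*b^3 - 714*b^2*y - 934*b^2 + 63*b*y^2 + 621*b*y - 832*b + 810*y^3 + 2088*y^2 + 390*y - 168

(10*b + 9*y + 4)*(3*b - 6*y - 14)*(8*b - 15*y + 3)

Group: 10*b*(24*b^2 - 93*b*y - 103*b + 90*y^2 + 192*y - 42) + (9*y + 4)*(24*b^2 - 93*b*y - 103*b + 90*y^2 + 192*y - 42); both groups contain (24*b^2 - 93*b*y - 103*b + 90*y^2 + 192*y - 42), so (10*b + 9*y + 4) is a factor with cofactor 24*b^2 - 93*b*y - 103*b + 90*y^2 + 192*y - 42.
The cofactor groups again: 24*b^2 - 93*b*y - 103*b + 90*y^2 + 192*y - 42 = 8*b*(3*b - 6*y - 14) + (-15*y + 3)*(3*b - 6*y - 14); both groups contain (3*b - 6*y - 14), giving (8*b - 15*y + 3)*(3*b - 6*y - 14).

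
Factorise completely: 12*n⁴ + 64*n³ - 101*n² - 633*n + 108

By the rational root theorem, n = -4 is a root, giving the factor (n + 4) and quotient 12*n³ + 16*n² - 165*n + 27.
Next, n = 3 is a root, giving the factor (n - 3) and quotient 12*n² + 52*n - 9.
The remaining quadratic factors as (2*n + 9)(6*n - 1).

(2*n + 9)*(6*n - 1)*(n + 4)*(n - 3)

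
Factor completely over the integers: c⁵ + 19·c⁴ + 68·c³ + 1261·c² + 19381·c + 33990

(c + 11)·(c + 15)·(c + 2)·(c² − 9·c + 103)

Among the possible rational roots, c = −2 is a root, giving the factor (c + 2) and quotient c⁴ + 17·c³ + 34·c² + 1193·c + 16995.
Next, c = −11 is a root, so (c + 11) is a factor; dividing leaves c³ + 6·c² − 32·c + 1545.
Then c = −15 is a root, so (c + 15) is a factor; dividing leaves c² − 9·c + 103.
The quadratic c² − 9·c + 103 has discriminant −331 < 0 and is irreducible over ℤ.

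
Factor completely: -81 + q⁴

Write as (q²)² − (9)², then factor q² - 9 once more.

(q + 3)(q - 3)(q² + 9)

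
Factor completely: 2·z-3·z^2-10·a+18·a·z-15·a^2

-(3·a-3·z+2)·(5·a-z)

Group: -5·a·(3·a-3·z+2) + z·(3·a-3·z+2); both groups contain (3·a-3·z+2).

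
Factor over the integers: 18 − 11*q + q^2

(q − 2)*(q − 9)

Two integers with product 18 and sum −11 are −9 and −2.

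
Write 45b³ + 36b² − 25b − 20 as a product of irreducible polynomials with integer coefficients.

Group as (45b³ − 25b) + (36b² − 20) = 5b(9b² − 5) + 4(9b² − 5).
Both groups share the factor (9b² − 5).

(5b + 4)(9b² − 5)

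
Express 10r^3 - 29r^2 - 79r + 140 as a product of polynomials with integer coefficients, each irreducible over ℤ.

Testing divisors of the constant over divisors of the leading coefficient, r = 4 is a root, so (r - 4) is a factor; dividing leaves 10r^2 + 11r - 35.
The remaining quadratic factors as (5r - 7)(2r + 5).

(2r + 5)(5r - 7)(r - 4)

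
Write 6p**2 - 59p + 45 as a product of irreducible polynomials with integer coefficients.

Need a pair with product 6·45 = 270 and sum -59: that's -54 and -5.
Split the middle term: 6p**2 - 54p - 5p + 45 = 6p(p - 9) - 5(p - 9).

(6p - 5)(p - 9)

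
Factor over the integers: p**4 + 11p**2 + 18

Substitute u = p**2 to get a quadratic in u, then factor.
p**2 + 2 is irreducible over ℤ (always positive, so no real roots).
p**2 + 9 is irreducible over ℤ (sum of squares).

(p**2 + 2)(p**2 + 9)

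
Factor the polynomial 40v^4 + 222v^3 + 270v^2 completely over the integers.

2v^2(4v + 15)(5v + 9)

Pull out the common factor 2v^2, then factor the remaining trinomial.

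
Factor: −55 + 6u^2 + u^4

(u^2 + 11)(u^2 − 5)

Substitute w = u^2 to get a quadratic in w, then factor.
u^2 + 11 is irreducible over ℤ (always positive, so no real roots).
u^2 − 5 is irreducible over ℤ (5 is not a perfect square).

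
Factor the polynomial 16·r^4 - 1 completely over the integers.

Write as (4·r^2)² − (1)², then factor 4·r^2 - 1 once more.

(2·r + 1)·(2·r - 1)·(4·r^2 + 1)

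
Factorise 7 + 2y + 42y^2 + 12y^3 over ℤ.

Group as (12y^3 + 2y) + (42y^2 + 7) = 2y(6y^2 + 1) + 7(6y^2 + 1).
Both groups share the factor (6y^2 + 1).

(2y + 7)(6y^2 + 1)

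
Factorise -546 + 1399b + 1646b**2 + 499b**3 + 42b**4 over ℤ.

(6b + 13)(7b - 2)(b + 3)(b + 7)

Among the possible rational roots, b = -13/6 is a root, so (6b + 13) is a factor; dividing leaves 7b**3 + 68b**2 + 127b - 42.
Then b = -3 is a root, giving the factor (b + 3) and quotient 7b**2 + 47b - 14.
The remaining quadratic factors as (7b - 2)(b + 7).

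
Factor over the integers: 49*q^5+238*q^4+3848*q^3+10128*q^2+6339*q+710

Trying the rational-root candidates, q = -1/7 is a root, so (7*q+1) is a factor; dividing leaves 7*q^4+33*q^3+545*q^2+1369*q+710.
Continuing, q = -5/7 is a root, giving the factor (7*q+5) and quotient q^3+4*q^2+75*q+142.
Then q = -2 is a root, giving the factor (q+2) and quotient q^2+2*q+71.
The quadratic q^2+2*q+71 has discriminant -280 < 0 and is irreducible over ℤ.

(7*q+1)*(7*q+5)*(q+2)*(q^2+2*q+71)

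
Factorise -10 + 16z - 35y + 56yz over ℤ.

(7y + 2)(8z - 5)

Group as (56yz - 35y) + (16z - 10) = 7y(8z - 5) + 2(8z - 5).
Both groups share the factor (8z - 5).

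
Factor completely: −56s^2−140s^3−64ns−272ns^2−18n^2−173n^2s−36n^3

Group: n(−36n^2−101ns−18n−70s^2−28s) + 2s(−36n^2−101ns−18n−70s^2−28s); both groups contain (−36n^2−101ns−18n−70s^2−28s), so (n+2s) is a factor with cofactor −36n^2−101ns−18n−70s^2−28s.
The cofactor groups again: −36n^2−101ns−18n−70s^2−28s = −4n(9n+14s) + (−5s−2)(9n+14s); both groups contain (9n+14s), giving −(4n+5s+2)(9n+14s).

−(4n+5s+2)(9n+14s)(n+2s)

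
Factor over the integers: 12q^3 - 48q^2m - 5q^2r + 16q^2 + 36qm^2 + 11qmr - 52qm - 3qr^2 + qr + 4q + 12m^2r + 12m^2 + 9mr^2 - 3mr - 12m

(q - 3m)(4q - 4m - 3r + 4)(3q + r + 1)

Group: 3q(4q^2 - 16qm - 3qr + 4q + 12m^2 + 9mr - 12m) + (r + 1)(4q^2 - 16qm - 3qr + 4q + 12m^2 + 9mr - 12m); both groups contain (4q^2 - 16qm - 3qr + 4q + 12m^2 + 9mr - 12m), so (3q + r + 1) is a factor with cofactor 4q^2 - 16qm - 3qr + 4q + 12m^2 + 9mr - 12m.
The cofactor groups again: 4q^2 - 16qm - 3qr + 4q + 12m^2 + 9mr - 12m = q(4q - 4m - 3r + 4) - 3m(4q - 4m - 3r + 4); both groups contain (4q - 4m - 3r + 4), giving (q - 3m)(4q - 4m - 3r + 4).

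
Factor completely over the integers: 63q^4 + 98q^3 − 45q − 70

(9q + 14)(7q^3 − 5)

Group as (63q^4 − 45q) + (98q^3 − 70) = 9q(7q^3 − 5) + 14(7q^3 − 5).
Both groups share the factor (7q^3 − 5).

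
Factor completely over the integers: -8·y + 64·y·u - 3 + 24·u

Group as (64·y·u - 8·y) + (24·u - 3) = 8·y·(8·u - 1) + 3·(8·u - 1).
Both groups share the factor (8·u - 1).

(8·u - 1)·(8·y + 3)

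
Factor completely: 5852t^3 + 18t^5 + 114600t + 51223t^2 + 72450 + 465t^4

(3t + 5)(6t + 7)(t + 15)(t^2 + 8t + 138)

Trying the rational-root candidates, t = -15 is a root, so (t + 15) divides it; the quotient is 18t^4 + 195t^3 + 2927t^2 + 7318t + 4830.
Next, t = -5/3 is a root, so (3t + 5) divides it; the quotient is 6t^3 + 55t^2 + 884t + 966.
Continuing, t = -7/6 is a root, giving the factor (6t + 7) and quotient t^2 + 8t + 138.
The quadratic t^2 + 8t + 138 has discriminant -488 < 0 and is irreducible over ℤ.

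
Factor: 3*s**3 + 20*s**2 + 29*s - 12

(3*s - 1)*(s + 3)*(s + 4)

By the rational root theorem, s = -4 is a root, so (s + 4) divides it; the quotient is 3*s**2 + 8*s - 3.
The remaining quadratic factors as (3*s - 1)(s + 3).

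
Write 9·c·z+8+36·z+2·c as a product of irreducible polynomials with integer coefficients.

(9·z+2)·(c+4)

Group as (9·c·z+2·c) + (36·z+8) = c·(9·z+2) + 4·(9·z+2).
Both groups share the factor (9·z+2).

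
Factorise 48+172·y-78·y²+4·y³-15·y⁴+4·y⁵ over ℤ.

By the rational root theorem, y = 2 is a root, giving the factor (y-2) and quotient 4·y⁴-7·y³-10·y²-98·y-24.
Then y = 4 is a root, so (y-4) is a factor; dividing leaves 4·y³+9·y²+26·y+6.
Then y = -1/4 is a root, so (4·y+1) is a factor; dividing leaves y²+2·y+6.
The quadratic y²+2·y+6 has discriminant -20 < 0 and is irreducible over ℤ.

(4·y+1)·(y-2)·(y-4)·(y²+2·y+6)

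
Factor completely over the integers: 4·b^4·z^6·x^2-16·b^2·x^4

Pull out the common factor 4·b^2·x^2, leaving b^2·z^6-4·x^2.
Recognize a difference of squares with the parts b·z^3 and 2·x.

4·b^2·x^2·(b·z^3+2·x)·(b·z^3-2·x)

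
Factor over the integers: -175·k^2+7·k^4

7·k^2·(k+5)·(k-5)

Every term has a factor of 7·k^2. Then k^2-25 = (k)² − (5)².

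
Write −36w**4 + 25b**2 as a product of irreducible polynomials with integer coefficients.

Recognize a difference of squares with the parts 5b and 6w**2.

−(6w**2 − 5b)(6w**2 + 5b)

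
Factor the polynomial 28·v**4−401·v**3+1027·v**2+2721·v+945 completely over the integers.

(4·v+5)·(7·v+3)·(v−7)·(v−9)

Testing divisors of the constant over divisors of the leading coefficient, v = −5/4 is a root, so (4·v+5) divides it; the quotient is 7·v**3−109·v**2+393·v+189.
Continuing, v = −3/7 is a root, so (7·v+3) divides it; the quotient is v**2−16·v+63.
The remaining quadratic factors as (v−9)(v−7).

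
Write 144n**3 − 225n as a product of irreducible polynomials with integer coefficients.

Every term has a factor of 9n. Then 16n**2 − 25 = (4n)² − (5)².

9n(4n + 5)(4n − 5)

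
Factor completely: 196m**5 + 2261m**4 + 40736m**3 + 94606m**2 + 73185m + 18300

Trying the rational-root candidates, m = -5/4 is a root, giving the factor (4m + 5) and quotient 49m**4 + 504m**3 + 9554m**2 + 11709m + 3660.
Next, m = -4/7 is a root, giving the factor (7m + 4) and quotient 7m**3 + 68m**2 + 1326m + 915.
Then m = -5/7 is a root, giving the factor (7m + 5) and quotient m**2 + 9m + 183.
The quadratic m**2 + 9m + 183 has discriminant -651 < 0 and is irreducible over ℤ.

(4m + 5)(7m + 4)(7m + 5)(m**2 + 9m + 183)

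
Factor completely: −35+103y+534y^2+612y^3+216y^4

Among the possible rational roots, y = 1/6 is a root, so (6y−1) divides it; the quotient is 36y^3+108y^2+107y+35.
Continuing, y = −7/6 is a root, so (6y+7) is a factor; dividing leaves 6y^2+11y+5.
The remaining quadratic factors as (6y+5)(y+1).

(6y+5)(6y+7)(6y−1)(y+1)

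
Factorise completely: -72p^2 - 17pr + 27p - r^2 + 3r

-(8p + r - 3)(9p + r)

Group: -9p(8p + r - 3) - r(8p + r - 3); both groups contain (8p + r - 3).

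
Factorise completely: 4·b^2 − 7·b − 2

Need a pair with product 4·(−2) = −8 and sum −7: that's −8 and 1.
Split the middle term: 4·b^2 − 8·b + b − 2 = 4·b·(b − 2) + (b − 2).

(4·b + 1)·(b − 2)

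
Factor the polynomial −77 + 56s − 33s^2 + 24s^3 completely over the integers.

(8s − 11)(3s^2 + 7)

Group as (24s^3 + 56s) + (−33s^2 − 77) = 8s(3s^2 + 7) − 11(3s^2 + 7).
Both groups share the factor (3s^2 + 7).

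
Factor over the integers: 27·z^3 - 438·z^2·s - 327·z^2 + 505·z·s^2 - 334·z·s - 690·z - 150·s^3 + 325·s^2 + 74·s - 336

(z - 15·s - 14)·(3·z - 2·s + 3)·(9·z - 5·s + 8)

Group: 3·z·(9·z^2 - 140·z·s - 118·z + 75·s^2 - 50·s - 112) + (-2·s + 3)·(9·z^2 - 140·z·s - 118·z + 75·s^2 - 50·s - 112); both groups contain (9·z^2 - 140·z·s - 118·z + 75·s^2 - 50·s - 112), so (3·z - 2·s + 3) is a factor with cofactor 9·z^2 - 140·z·s - 118·z + 75·s^2 - 50·s - 112.
The cofactor groups again: 9·z^2 - 140·z·s - 118·z + 75·s^2 - 50·s - 112 = 9·z·(z - 15·s - 14) + (-5·s + 8)·(z - 15·s - 14); both groups contain (z - 15·s - 14), giving (9·z - 5·s + 8)·(z - 15·s - 14).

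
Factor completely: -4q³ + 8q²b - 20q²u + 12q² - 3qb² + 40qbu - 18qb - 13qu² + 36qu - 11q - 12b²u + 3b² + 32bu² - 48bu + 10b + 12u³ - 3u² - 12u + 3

-(2q - 3b - u - 1)(2q - b + 3u - 3)(q + 4u - 1)

Group: 2q(-2q² + 3qb - 7qu + 3q + 12bu - 3b + 4u² + 3u - 1) + (-b + 3u - 3)(-2q² + 3qb - 7qu + 3q + 12bu - 3b + 4u² + 3u - 1); both groups contain (-2q² + 3qb - 7qu + 3q + 12bu - 3b + 4u² + 3u - 1), so (2q - b + 3u - 3) is a factor with cofactor -2q² + 3qb - 7qu + 3q + 12bu - 3b + 4u² + 3u - 1.
The cofactor groups again: -2q² + 3qb - 7qu + 3q + 12bu - 3b + 4u² + 3u - 1 = -q(2q - 3b - u - 1) + (-4u + 1)(2q - 3b - u - 1); both groups contain (2q - 3b - u - 1), giving -(q + 4u - 1)(2q - 3b - u - 1).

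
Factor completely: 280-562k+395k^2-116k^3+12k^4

Trying the rational-root candidates, k = 7/6 is a root, giving the factor (6k-7) and quotient 2k^3-17k^2+46k-40.
Next, k = 4 is a root, so (k-4) is a factor; dividing leaves 2k^2-9k+10.
The remaining quadratic factors as (k-2)(2k-5).

(2k-5)(6k-7)(k-2)(k-4)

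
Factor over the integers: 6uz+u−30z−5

Group as (6uz+u) + (−30z−5) = u(6z+1) − 5(6z+1).
Both groups share the factor (6z+1).

(6z+1)(u−5)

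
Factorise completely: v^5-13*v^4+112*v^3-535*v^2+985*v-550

Testing divisors of the constant over divisors of the leading coefficient, v = 2 is a root, so (v-2) is a factor; dividing leaves v^4-11*v^3+90*v^2-355*v+275.
Then v = 5 is a root, so (v-5) is a factor; dividing leaves v^3-6*v^2+60*v-55.
Next, v = 1 is a root, so (v-1) divides it; the quotient is v^2-5*v+55.
The quadratic v^2-5*v+55 has discriminant -195 < 0 and is irreducible over ℤ.

(v-1)*(v-2)*(v-5)*(v^2-5*v+55)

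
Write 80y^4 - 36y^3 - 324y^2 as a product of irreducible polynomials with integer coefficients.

4y^2(4y - 9)(5y + 9)

Pull out the common factor 4y^2, then factor the remaining trinomial.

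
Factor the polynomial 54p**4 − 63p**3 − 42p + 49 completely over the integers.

(6p − 7)(9p**3 − 7)

Group as (54p**4 − 42p) + (−63p**3 + 49) = 6p(9p**3 − 7) − 7(9p**3 − 7).
Both groups share the factor (9p**3 − 7).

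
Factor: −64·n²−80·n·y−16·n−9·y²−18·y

Group: −8·n·(8·n+y+2) − 9·y·(8·n+y+2); both groups contain (8·n+y+2).

−(8·n+9·y)·(8·n+y+2)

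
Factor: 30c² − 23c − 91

(5c + 7)(6c − 13)

Need a pair with product 30·(−91) = −2730 and sum −23: that's 42 and −65.
Split the middle term: 30c² + 42c − 65c − 91 = 6c(5c + 7) − 13(5c + 7).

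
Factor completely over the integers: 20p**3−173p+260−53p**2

Testing divisors of the constant over divisors of the leading coefficient, p = 5/4 is a root, so (4p−5) divides it; the quotient is 5p**2−7p−52.
The remaining quadratic factors as (5p+13)(p−4).

(4p−5)(5p+13)(p−4)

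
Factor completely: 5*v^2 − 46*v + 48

Need a pair with product 5·48 = 240 and sum −46: that's −40 and −6.
Split the middle term: 5*v^2 − 40*v − 6*v + 48 = 5*v*(v − 8) − 6*(v − 8).

(5*v − 6)*(v − 8)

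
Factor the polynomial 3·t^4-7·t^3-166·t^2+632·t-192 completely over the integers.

Testing divisors of the constant over divisors of the leading coefficient, t = 4 is a root, so (t-4) is a factor; dividing leaves 3·t^3+5·t^2-146·t+48.
Then t = 1/3 is a root, so (3·t-1) divides it; the quotient is t^2+2·t-48.
The remaining quadratic factors as (t-6)(t+8).

(3·t-1)·(t+8)·(t-4)·(t-6)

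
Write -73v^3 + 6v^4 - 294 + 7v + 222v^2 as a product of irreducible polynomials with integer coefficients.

(2v - 3)(3v - 14)(v + 1)(v - 7)

Testing divisors of the constant over divisors of the leading coefficient, v = 7 is a root, giving the factor (v - 7) and quotient 6v^3 - 31v^2 + 5v + 42.
Continuing, v = -1 is a root, so (v + 1) is a factor; dividing leaves 6v^2 - 37v + 42.
The remaining quadratic factors as (2v - 3)(3v - 14).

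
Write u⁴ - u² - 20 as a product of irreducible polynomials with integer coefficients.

Substitute w = u² to get a quadratic in w, then factor.
u² + 4 is irreducible over ℤ (sum of squares).
u² - 5 is irreducible over ℤ (5 is not a perfect square).

(u² + 4)*(u² - 5)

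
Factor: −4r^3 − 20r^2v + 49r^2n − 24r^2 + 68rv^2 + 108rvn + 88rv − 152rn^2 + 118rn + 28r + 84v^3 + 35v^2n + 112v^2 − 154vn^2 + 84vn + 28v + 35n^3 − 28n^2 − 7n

Group: r(−4r^2 − 32rv + 29rn − 28r − 28v^2 + 35vn − 28v − 7n^2 + 7n) + (−3v − 5n − 1)(−4r^2 − 32rv + 29rn − 28r − 28v^2 + 35vn − 28v − 7n^2 + 7n); both groups contain (−4r^2 − 32rv + 29rn − 28r − 28v^2 + 35vn − 28v − 7n^2 + 7n), so (r − 3v − 5n − 1) is a factor with cofactor −4r^2 − 32rv + 29rn − 28r − 28v^2 + 35vn − 28v − 7n^2 + 7n.
The cofactor groups again: −4r^2 − 32rv + 29rn − 28r − 28v^2 + 35vn − 28v − 7n^2 + 7n = −4r(r + 7v − 7n + 7) + (−4v + n)(r + 7v − 7n + 7); both groups contain (r + 7v − 7n + 7), giving −(4r + 4v − n)(r + 7v − 7n + 7).

−(r − 3v − 5n − 1)(r + 7v − 7n + 7)(4r + 4v − n)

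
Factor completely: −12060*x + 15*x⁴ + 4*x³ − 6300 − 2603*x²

Trying the rational-root candidates, x = −14/3 is a root, so (3*x + 14) is a factor; dividing leaves 5*x³ − 22*x² − 765*x − 450.
Then x = 15 is a root, so (x − 15) is a factor; dividing leaves 5*x² + 53*x + 30.
The remaining quadratic factors as (5*x + 3)(x + 10).

(3*x + 14)*(5*x + 3)*(x + 10)*(x − 15)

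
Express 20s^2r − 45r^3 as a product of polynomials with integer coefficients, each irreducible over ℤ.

Pull out the common factor 5r; 4s^2 − 9r^2 is a difference of squares.

5r(2s − 3r)(2s + 3r)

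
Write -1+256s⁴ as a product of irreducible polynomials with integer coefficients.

(4s+1)(4s-1)(16s²+1)

Difference of squares twice: with A = 4s and B = 1, A⁴ − B⁴ = (A² − B²)(A² + B²), and A² − B² factors again.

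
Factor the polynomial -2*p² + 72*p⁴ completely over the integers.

Every term has a factor of 2*p². Then 36*p² - 1 = (6*p)² − (1)².

2*p²*(6*p + 1)*(6*p - 1)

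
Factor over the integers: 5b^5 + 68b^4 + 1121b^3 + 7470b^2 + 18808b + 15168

(5b + 8)(b + 3)(b + 4)(b^2 + 5b + 158)

Trying the rational-root candidates, b = -4 is a root, giving the factor (b + 4) and quotient 5b^4 + 48b^3 + 929b^2 + 3754b + 3792.
Then b = -8/5 is a root, so (5b + 8) is a factor; dividing leaves b^3 + 8b^2 + 173b + 474.
Next, b = -3 is a root, giving the factor (b + 3) and quotient b^2 + 5b + 158.
The quadratic b^2 + 5b + 158 has discriminant -607 < 0 and is irreducible over ℤ.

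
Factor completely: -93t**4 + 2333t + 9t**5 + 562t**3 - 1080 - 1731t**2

(3t - 5)(3t - 8)(t - 1)(t**2 - 5t + 27)

Among the possible rational roots, t = 8/3 is a root, so (3t - 8) divides it; the quotient is 3t**4 - 23t**3 + 126t**2 - 241t + 135.
Next, t = 1 is a root, giving the factor (t - 1) and quotient 3t**3 - 20t**2 + 106t - 135.
Next, t = 5/3 is a root, so (3t - 5) is a factor; dividing leaves t**2 - 5t + 27.
The quadratic t**2 - 5t + 27 has discriminant -83 < 0 and is irreducible over ℤ.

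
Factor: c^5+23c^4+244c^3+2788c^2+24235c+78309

Testing divisors of the constant over divisors of the leading coefficient, c = -7 is a root, so (c+7) divides it; the quotient is c^4+16c^3+132c^2+1864c+11187.
Continuing, c = -9 is a root, so (c+9) divides it; the quotient is c^3+7c^2+69c+1243.
Then c = -11 is a root, so (c+11) divides it; the quotient is c^2-4c+113.
The quadratic c^2-4c+113 has discriminant -436 < 0 and is irreducible over ℤ.

(c+11)(c+7)(c+9)(c^2-4c+113)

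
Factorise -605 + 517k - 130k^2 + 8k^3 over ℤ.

By the rational root theorem, k = 11 is a root, so (k - 11) divides it; the quotient is 8k^2 - 42k + 55.
The remaining quadratic factors as (4k - 11)(2k - 5).

(2k - 5)(4k - 11)(k - 11)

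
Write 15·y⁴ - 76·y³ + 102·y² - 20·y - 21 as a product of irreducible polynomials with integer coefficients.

By the rational root theorem, y = 7/5 is a root, so (5·y - 7) divides it; the quotient is 3·y³ - 11·y² + 5·y + 3.
Next, y = 1 is a root, so (y - 1) divides it; the quotient is 3·y² - 8·y - 3.
The remaining quadratic factors as (3·y + 1)(y - 3).

(3·y + 1)·(5·y - 7)·(y - 1)·(y - 3)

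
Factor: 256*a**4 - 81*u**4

(4*a)⁴ − (3*u)⁴ = ((4*a)² − (3*u)²)((4*a)² + (3*u)²); the first factor splits again, the second (16*a**2 + 9*u**2) is irreducible.

(4*a + 3*u)*(4*a - 3*u)*(16*a**2 + 9*u**2)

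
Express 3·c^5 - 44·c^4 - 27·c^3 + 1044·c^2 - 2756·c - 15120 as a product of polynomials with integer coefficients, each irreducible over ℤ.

(3·c + 10)·(c + 4)·(c - 14)·(c^2 - 8·c + 27)

Testing divisors of the constant over divisors of the leading coefficient, c = 14 is a root, so (c - 14) divides it; the quotient is 3·c^4 - 2·c^3 - 55·c^2 + 274·c + 1080.
Continuing, c = -10/3 is a root, giving the factor (3·c + 10) and quotient c^3 - 4·c^2 - 5·c + 108.
Then c = -4 is a root, so (c + 4) divides it; the quotient is c^2 - 8·c + 27.
The quadratic c^2 - 8·c + 27 has discriminant -44 < 0 and is irreducible over ℤ.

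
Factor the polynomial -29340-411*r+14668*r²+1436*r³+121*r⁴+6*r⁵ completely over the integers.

(2*r+3)*(3*r-4)*(r+15)*(r²+5*r+163)

By the rational root theorem, r = -15 is a root, so (r+15) is a factor; dividing leaves 6*r⁴+31*r³+971*r²+103*r-1956.
Next, r = 4/3 is a root, so (3*r-4) divides it; the quotient is 2*r³+13*r²+341*r+489.
Next, r = -3/2 is a root, so (2*r+3) is a factor; dividing leaves r²+5*r+163.
The quadratic r²+5*r+163 has discriminant -627 < 0 and is irreducible over ℤ.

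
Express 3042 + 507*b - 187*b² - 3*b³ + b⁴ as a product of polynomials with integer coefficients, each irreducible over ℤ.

(b + 13)*(b + 3)*(b - 13)*(b - 6)

Trying the rational-root candidates, b = -13 is a root, giving the factor (b + 13) and quotient b³ - 16*b² + 21*b + 234.
Next, b = 13 is a root, so (b - 13) is a factor; dividing leaves b² - 3*b - 18.
The remaining quadratic factors as (b + 3)(b - 6).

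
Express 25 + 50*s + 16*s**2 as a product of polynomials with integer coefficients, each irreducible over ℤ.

(2*s + 5)*(8*s + 5)

Need a pair with product 16·25 = 400 and sum 50: that's 40 and 10.
Split the middle term: 16*s**2 + 40*s + 10*s + 25 = 8*s*(2*s + 5) + 5*(2*s + 5).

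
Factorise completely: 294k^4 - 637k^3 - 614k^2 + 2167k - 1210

(6k + 11)(7k - 10)(7k - 11)(k - 1)

Trying the rational-root candidates, k = 10/7 is a root, so (7k - 10) is a factor; dividing leaves 42k^3 - 31k^2 - 132k + 121.
Continuing, k = 1 is a root, giving the factor (k - 1) and quotient 42k^2 + 11k - 121.
The remaining quadratic factors as (7k - 11)(6k + 11).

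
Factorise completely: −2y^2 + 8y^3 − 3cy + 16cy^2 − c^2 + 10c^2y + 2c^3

Group: 2c(c^2 + 3cy + 2y^2) + (4y − 1)(c^2 + 3cy + 2y^2); both groups contain (c^2 + 3cy + 2y^2), so (2c + 4y − 1) is a factor with cofactor c^2 + 3cy + 2y^2.
The cofactor groups again: c^2 + 3cy + 2y^2 = c(c + y) + 2y(c + y); both groups contain (c + y), giving (c + 2y)(c + y).

(2c + 4y − 1)(c + 2y)(c + y)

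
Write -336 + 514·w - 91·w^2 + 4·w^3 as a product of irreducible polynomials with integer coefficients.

Among the possible rational roots, w = 8 is a root, so (w - 8) is a factor; dividing leaves 4·w^2 - 59·w + 42.
The remaining quadratic factors as (w - 14)(4·w - 3).

(4·w - 3)·(w - 14)·(w - 8)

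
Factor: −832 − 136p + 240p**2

8(5p + 8)(6p − 13)

Pull out the common factor 8, then factor the remaining trinomial.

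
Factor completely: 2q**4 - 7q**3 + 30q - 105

(2q - 7)(q**3 + 15)

Group as (2q**4 + 30q) + (-7q**3 - 105) = 2q(q**3 + 15) - 7(q**3 + 15).
Both groups share the factor (q**3 + 15).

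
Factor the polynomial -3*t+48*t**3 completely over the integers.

3*t*(4*t+1)*(4*t-1)

Factor out 3*t, leaving 16*t**2-1, which is a difference of two squares.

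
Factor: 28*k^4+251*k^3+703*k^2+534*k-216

By the rational root theorem, k = 2/7 is a root, so (7*k-2) is a factor; dividing leaves 4*k^3+37*k^2+111*k+108.
Continuing, k = -9/4 is a root, so (4*k+9) divides it; the quotient is k^2+7*k+12.
The remaining quadratic factors as (k+4)(k+3).

(4*k+9)*(7*k-2)*(k+3)*(k+4)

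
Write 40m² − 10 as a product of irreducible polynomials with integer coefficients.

Factor out 10, leaving 4m² − 1, which is a difference of two squares.

10(2m + 1)(2m − 1)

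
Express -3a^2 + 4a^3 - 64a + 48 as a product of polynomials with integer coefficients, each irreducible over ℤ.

Among the possible rational roots, a = 4 is a root, giving the factor (a - 4) and quotient 4a^2 + 13a - 12.
The remaining quadratic factors as (a + 4)(4a - 3).

(4a - 3)(a + 4)(a - 4)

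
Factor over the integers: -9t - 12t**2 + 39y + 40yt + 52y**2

(13y - 3t)(4y + 4t + 3)

Group: 13y(4y + 4t + 3) - 3t(4y + 4t + 3); both groups contain (4y + 4t + 3).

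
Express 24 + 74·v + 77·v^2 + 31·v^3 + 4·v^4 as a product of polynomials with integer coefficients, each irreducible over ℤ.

Among the possible rational roots, v = -1 is a root, so (v + 1) is a factor; dividing leaves 4·v^3 + 27·v^2 + 50·v + 24.
Continuing, v = -4 is a root, giving the factor (v + 4) and quotient 4·v^2 + 11·v + 6.
The remaining quadratic factors as (4·v + 3)(v + 2).

(4·v + 3)·(v + 1)·(v + 2)·(v + 4)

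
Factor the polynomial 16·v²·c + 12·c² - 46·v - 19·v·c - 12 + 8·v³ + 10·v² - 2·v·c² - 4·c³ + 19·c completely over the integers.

(4·v - 2·c + 1)·(v + 2·c + 3)·(2·v + c - 4)

Group: 2·v·(4·v² + 6·v·c + 13·v - 4·c² - 4·c + 3) + (c - 4)·(4·v² + 6·v·c + 13·v - 4·c² - 4·c + 3); both groups contain (4·v² + 6·v·c + 13·v - 4·c² - 4·c + 3), so (2·v + c - 4) is a factor with cofactor 4·v² + 6·v·c + 13·v - 4·c² - 4·c + 3.
The cofactor groups again: 4·v² + 6·v·c + 13·v - 4·c² - 4·c + 3 = v·(4·v - 2·c + 1) + (2·c + 3)·(4·v - 2·c + 1); both groups contain (4·v - 2·c + 1), giving (v + 2·c + 3)·(4·v - 2·c + 1).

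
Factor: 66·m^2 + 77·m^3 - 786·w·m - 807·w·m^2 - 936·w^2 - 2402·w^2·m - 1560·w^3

-(13·w - m)·(12·w + 11·m)·(10·w + 7·m + 6)

Group: 12·w·(-130·w^2 - 81·w·m - 78·w + 7·m^2 + 6·m) + 11·m·(-130·w^2 - 81·w·m - 78·w + 7·m^2 + 6·m); both groups contain (-130·w^2 - 81·w·m - 78·w + 7·m^2 + 6·m), so (12·w + 11·m) is a factor with cofactor -130·w^2 - 81·w·m - 78·w + 7·m^2 + 6·m.
The cofactor groups again: -130·w^2 - 81·w·m - 78·w + 7·m^2 + 6·m = -10·w·(13·w - m) + (-7·m - 6)·(13·w - m); both groups contain (13·w - m), giving -(10·w + 7·m + 6)·(13·w - m).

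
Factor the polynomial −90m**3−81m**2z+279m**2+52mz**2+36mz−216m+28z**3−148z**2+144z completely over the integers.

−(3m−2z)(5m+2z−8)(6m+7z−9)

Group: 5m(−18m**2−9mz+27m+14z**2−18z) + (2z−8)(−18m**2−9mz+27m+14z**2−18z); both groups contain (−18m**2−9mz+27m+14z**2−18z), so (5m+2z−8) is a factor with cofactor −18m**2−9mz+27m+14z**2−18z.
The cofactor groups again: −18m**2−9mz+27m+14z**2−18z = −3m(6m+7z−9) + 2z(6m+7z−9); both groups contain (6m+7z−9), giving −(3m−2z)(6m+7z−9).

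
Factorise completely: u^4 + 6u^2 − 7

(u + 1)(u − 1)(u^2 + 7)

Substitute w = u^2 to get a quadratic in w, then factor.
u^2 − 1 is a difference of squares.
u^2 + 7 is irreducible over ℤ (always positive, so no real roots).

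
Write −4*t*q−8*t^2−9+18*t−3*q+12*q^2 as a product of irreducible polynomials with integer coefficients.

−(4*t−4*q−3)*(2*t+3*q−3)

Group: −4*t*(2*t+3*q−3) + (4*q+3)*(2*t+3*q−3); both groups contain (2*t+3*q−3).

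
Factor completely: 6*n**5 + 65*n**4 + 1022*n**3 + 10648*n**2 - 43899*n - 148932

Trying the rational-root candidates, n = -12 is a root, giving the factor (n + 12) and quotient 6*n**4 - 7*n**3 + 1106*n**2 - 2624*n - 12411.
Then n = 9/2 is a root, so (2*n - 9) is a factor; dividing leaves 3*n**3 + 10*n**2 + 598*n + 1379.
Then n = -7/3 is a root, giving the factor (3*n + 7) and quotient n**2 + n + 197.
The quadratic n**2 + n + 197 has discriminant -787 < 0 and is irreducible over ℤ.

(2*n - 9)*(3*n + 7)*(n + 12)*(n**2 + n + 197)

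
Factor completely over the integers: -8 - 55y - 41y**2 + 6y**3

(6y + 1)(y + 1)(y - 8)

Trying the rational-root candidates, y = -1 is a root, so (y + 1) divides it; the quotient is 6y**2 - 47y - 8.
The remaining quadratic factors as (6y + 1)(y - 8).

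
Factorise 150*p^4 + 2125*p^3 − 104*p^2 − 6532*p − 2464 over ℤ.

Among the possible rational roots, p = −14 is a root, giving the factor (p + 14) and quotient 150*p^3 + 25*p^2 − 454*p − 176.
Then p = −2/5 is a root, giving the factor (5*p + 2) and quotient 30*p^2 − 7*p − 88.
The remaining quadratic factors as (5*p + 8)(6*p − 11).

(5*p + 2)*(5*p + 8)*(6*p − 11)*(p + 14)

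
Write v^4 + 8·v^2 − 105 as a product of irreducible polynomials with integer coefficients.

(v^2 + 15)·(v^2 − 7)

Substitute u = v^2 to get a quadratic in u, then factor.
v^2 + 15 is irreducible over ℤ (always positive, so no real roots).
v^2 − 7 is irreducible over ℤ (7 is not a perfect square).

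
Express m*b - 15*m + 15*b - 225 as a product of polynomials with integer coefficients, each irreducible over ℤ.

Group as (m*b - 15*m) + (15*b - 225) = m*(b - 15) + 15*(b - 15).
Both groups share the factor (b - 15).

(b - 15)*(m + 15)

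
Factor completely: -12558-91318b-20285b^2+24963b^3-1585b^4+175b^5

(5b+7)(5b-13)(7b+1)(b^2-8b+138)

Trying the rational-root candidates, b = 13/5 is a root, so (5b-13) divides it; the quotient is 35b^4-226b^3+4405b^2+7396b+966.
Then b = -1/7 is a root, so (7b+1) divides it; the quotient is 5b^3-33b^2+634b+966.
Continuing, b = -7/5 is a root, so (5b+7) divides it; the quotient is b^2-8b+138.
The quadratic b^2-8b+138 has discriminant -488 < 0 and is irreducible over ℤ.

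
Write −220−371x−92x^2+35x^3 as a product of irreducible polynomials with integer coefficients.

Testing divisors of the constant over divisors of the leading coefficient, x = 5 is a root, so (x−5) is a factor; dividing leaves 35x^2+83x+44.
The remaining quadratic factors as (7x+11)(5x+4).

(5x+4)(7x+11)(x−5)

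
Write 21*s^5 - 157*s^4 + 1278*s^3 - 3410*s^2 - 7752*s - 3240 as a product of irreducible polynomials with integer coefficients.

(3*s + 2)*(7*s + 6)*(s - 5)*(s^2 - 4*s + 54)

Testing divisors of the constant over divisors of the leading coefficient, s = -2/3 is a root, giving the factor (3*s + 2) and quotient 7*s^4 - 57*s^3 + 464*s^2 - 1446*s - 1620.
Then s = -6/7 is a root, so (7*s + 6) divides it; the quotient is s^3 - 9*s^2 + 74*s - 270.
Then s = 5 is a root, giving the factor (s - 5) and quotient s^2 - 4*s + 54.
The quadratic s^2 - 4*s + 54 has discriminant -200 < 0 and is irreducible over ℤ.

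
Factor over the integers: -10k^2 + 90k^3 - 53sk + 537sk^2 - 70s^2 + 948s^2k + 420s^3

Group: 6s(70s^2 + 53sk + 10k^2) + (9k - 1)(70s^2 + 53sk + 10k^2); both groups contain (70s^2 + 53sk + 10k^2), so (6s + 9k - 1) is a factor with cofactor 70s^2 + 53sk + 10k^2.
The cofactor groups again: 70s^2 + 53sk + 10k^2 = 14s(5s + 2k) + 5k(5s + 2k); both groups contain (5s + 2k), giving (14s + 5k)(5s + 2k).

(5s + 2k)(14s + 5k)(6s + 9k - 1)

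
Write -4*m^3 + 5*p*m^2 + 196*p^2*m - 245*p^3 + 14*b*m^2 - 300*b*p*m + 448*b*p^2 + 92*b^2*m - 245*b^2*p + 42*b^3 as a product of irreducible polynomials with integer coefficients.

Group: 7*b*(6*b^2 - 29*b*p + 14*b*m + 35*p^2 - 33*p*m + 4*m^2) + (-7*p - m)*(6*b^2 - 29*b*p + 14*b*m + 35*p^2 - 33*p*m + 4*m^2); both groups contain (6*b^2 - 29*b*p + 14*b*m + 35*p^2 - 33*p*m + 4*m^2), so (7*b - 7*p - m) is a factor with cofactor 6*b^2 - 29*b*p + 14*b*m + 35*p^2 - 33*p*m + 4*m^2.
The cofactor groups again: 6*b^2 - 29*b*p + 14*b*m + 35*p^2 - 33*p*m + 4*m^2 = 2*b*(3*b - 7*p + m) + (-5*p + 4*m)*(3*b - 7*p + m); both groups contain (3*b - 7*p + m), giving (2*b - 5*p + 4*m)*(3*b - 7*p + m).

(2*b - 5*p + 4*m)*(3*b - 7*p + m)*(7*b - 7*p - m)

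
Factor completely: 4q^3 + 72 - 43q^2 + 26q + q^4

By the rational root theorem, q = 4 is a root, giving the factor (q - 4) and quotient q^3 + 8q^2 - 11q - 18.
Then q = -9 is a root, so (q + 9) divides it; the quotient is q^2 - q - 2.
The remaining quadratic factors as (q + 1)(q - 2).

(q + 1)(q + 9)(q - 2)(q - 4)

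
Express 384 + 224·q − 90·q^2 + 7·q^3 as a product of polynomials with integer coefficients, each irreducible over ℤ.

Testing divisors of the constant over divisors of the leading coefficient, q = 6 is a root, giving the factor (q − 6) and quotient 7·q^2 − 48·q − 64.
The remaining quadratic factors as (7·q + 8)(q − 8).

(7·q + 8)·(q − 6)·(q − 8)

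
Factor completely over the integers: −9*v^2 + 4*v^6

v^2*(2*v^2 + 3)*(2*v^2 − 3)

Pull out the common factor v^2, leaving 4*v^4 − 9.
Recognize a difference of squares with the parts 2*v^2 and 3.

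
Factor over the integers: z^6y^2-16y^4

y^2(z^3-4y)(z^3+4y)

Pull out the common factor y^2, leaving z^6-16y^2.
Recognize a difference of squares with the parts z^3 and 4y.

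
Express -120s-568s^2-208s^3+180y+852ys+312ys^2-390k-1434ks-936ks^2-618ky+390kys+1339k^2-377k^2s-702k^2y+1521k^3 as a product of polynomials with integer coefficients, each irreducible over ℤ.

(13k-6y+4s)(13k-13s-3)(9k+4s+10)

Group: 9k(169k^2-78ky-117ks-39k+78ys+18y-52s^2-12s) + (4s+10)(169k^2-78ky-117ks-39k+78ys+18y-52s^2-12s); both groups contain (169k^2-78ky-117ks-39k+78ys+18y-52s^2-12s), so (9k+4s+10) is a factor with cofactor 169k^2-78ky-117ks-39k+78ys+18y-52s^2-12s.
The cofactor groups again: 169k^2-78ky-117ks-39k+78ys+18y-52s^2-12s = 13k(13k-13s-3) + (-6y+4s)(13k-13s-3); both groups contain (13k-13s-3), giving (13k-6y+4s)(13k-13s-3).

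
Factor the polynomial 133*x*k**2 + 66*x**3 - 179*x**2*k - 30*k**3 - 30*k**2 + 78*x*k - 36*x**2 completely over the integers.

(3*x - 5*k)*(11*x - 6*k - 6)*(2*x - k)

Group: 2*x*(33*x**2 - 73*x*k - 18*x + 30*k**2 + 30*k) - k*(33*x**2 - 73*x*k - 18*x + 30*k**2 + 30*k); both groups contain (33*x**2 - 73*x*k - 18*x + 30*k**2 + 30*k), so (2*x - k) is a factor with cofactor 33*x**2 - 73*x*k - 18*x + 30*k**2 + 30*k.
The cofactor groups again: 33*x**2 - 73*x*k - 18*x + 30*k**2 + 30*k = 11*x*(3*x - 5*k) + (-6*k - 6)*(3*x - 5*k); both groups contain (3*x - 5*k), giving (11*x - 6*k - 6)*(3*x - 5*k).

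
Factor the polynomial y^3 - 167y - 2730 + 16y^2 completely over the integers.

Trying the rational-root candidates, y = -15 is a root, so (y + 15) divides it; the quotient is y^2 + y - 182.
The remaining quadratic factors as (y + 14)(y - 13).

(y + 14)(y + 15)(y - 13)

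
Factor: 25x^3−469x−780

(5x+12)(5x+13)(x−5)

Trying the rational-root candidates, x = −12/5 is a root, so (5x+12) is a factor; dividing leaves 5x^2−12x−65.
The remaining quadratic factors as (5x+13)(x−5).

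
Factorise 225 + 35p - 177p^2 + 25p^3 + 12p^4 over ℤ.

Testing divisors of the constant over divisors of the leading coefficient, p = 9/4 is a root, so (4p - 9) is a factor; dividing leaves 3p^3 + 13p^2 - 15p - 25.
Next, p = 5/3 is a root, so (3p - 5) divides it; the quotient is p^2 + 6p + 5.
The remaining quadratic factors as (p + 5)(p + 1).

(3p - 5)(4p - 9)(p + 1)(p + 5)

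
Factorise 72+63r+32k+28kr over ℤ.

Group as (28kr+32k) + (63r+72) = 4k(7r+8) + 9(7r+8).
Both groups share the factor (7r+8).

(4k+9)(7r+8)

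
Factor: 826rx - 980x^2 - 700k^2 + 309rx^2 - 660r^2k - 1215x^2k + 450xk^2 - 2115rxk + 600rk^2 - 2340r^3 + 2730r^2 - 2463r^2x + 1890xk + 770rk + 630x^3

Group: 13r(-180r^2 - 51rx - 120rk + 210r + 63x^2 - 90xk - 98x + 140k) + (10x - 5k)(-180r^2 - 51rx - 120rk + 210r + 63x^2 - 90xk - 98x + 140k); both groups contain (-180r^2 - 51rx - 120rk + 210r + 63x^2 - 90xk - 98x + 140k), so (13r + 10x - 5k) is a factor with cofactor -180r^2 - 51rx - 120rk + 210r + 63x^2 - 90xk - 98x + 140k.
The cofactor groups again: -180r^2 - 51rx - 120rk + 210r + 63x^2 - 90xk - 98x + 140k = -12r(15r - 7x + 10k) + (-9x + 14)(15r - 7x + 10k); both groups contain (15r - 7x + 10k), giving -(12r + 9x - 14)(15r - 7x + 10k).

-(13r + 10x - 5k)(15r - 7x + 10k)(12r + 9x - 14)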